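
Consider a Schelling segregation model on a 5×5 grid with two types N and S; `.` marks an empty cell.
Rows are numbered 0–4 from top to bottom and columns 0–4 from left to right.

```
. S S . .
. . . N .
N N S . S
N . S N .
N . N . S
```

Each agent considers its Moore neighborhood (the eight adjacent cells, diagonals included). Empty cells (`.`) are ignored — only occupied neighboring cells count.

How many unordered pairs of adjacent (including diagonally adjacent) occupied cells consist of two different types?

10

Scan each occupied cell's neighbors to the right and below (and the two forward diagonals) so each pair is counted once.
Row 0: S(0,1)–S(0,2)= S(0,2)–N(1,3)≠  → 1/2 unlike.
Row 1: N(1,3)–S(2,4)≠ N(1,3)–S(2,2)≠  → 2/2 unlike.
Row 2: N(2,0)–N(2,1)= N(2,0)–N(3,0)= N(2,1)–S(2,2)≠ N(2,1)–S(3,2)≠ N(2,1)–N(3,0)= S(2,2)–S(3,2)= S(2,2)–N(3,3)≠ S(2,4)–N(3,3)≠  → 4/8 unlike.
Row 3: N(3,0)–N(4,0)= S(3,2)–N(3,3)≠ S(3,2)–N(4,2)≠ N(3,3)–S(4,4)≠ N(3,3)–N(4,2)=  → 3/5 unlike.
Total adjacent occupied pairs: 17; unlike-type pairs: 10.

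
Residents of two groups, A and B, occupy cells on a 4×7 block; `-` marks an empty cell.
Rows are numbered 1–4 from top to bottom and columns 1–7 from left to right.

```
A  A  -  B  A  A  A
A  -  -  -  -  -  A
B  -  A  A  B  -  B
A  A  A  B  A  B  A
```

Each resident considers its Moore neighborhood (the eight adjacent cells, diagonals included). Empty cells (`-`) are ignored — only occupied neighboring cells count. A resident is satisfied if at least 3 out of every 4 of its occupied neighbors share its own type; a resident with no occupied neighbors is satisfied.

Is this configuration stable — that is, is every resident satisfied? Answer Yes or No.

No

(1,1)A 2/2 satisfied
(1,2)A 2/2 satisfied
(1,4)B 0/1 not
(1,5)A 1/2 not
(1,6)A 3/3 satisfied
(1,7)A 2/2 satisfied
(2,1)A 2/3 not
(2,7)A 2/3 not
(3,1)B 0/3 not
(3,3)A 3/4 satisfied
(3,4)A 3/5 not
(3,5)B 2/4 not
(3,7)B 1/3 not
(4,1)A 1/2 not
(4,2)A 3/4 satisfied
(4,3)A 3/4 satisfied
(4,4)B 1/5 not
(4,5)A 1/4 not
(4,6)B 2/4 not
(4,7)A 0/2 not
For instance (1,4) has only 0/1 same-type neighbors, below 3/4.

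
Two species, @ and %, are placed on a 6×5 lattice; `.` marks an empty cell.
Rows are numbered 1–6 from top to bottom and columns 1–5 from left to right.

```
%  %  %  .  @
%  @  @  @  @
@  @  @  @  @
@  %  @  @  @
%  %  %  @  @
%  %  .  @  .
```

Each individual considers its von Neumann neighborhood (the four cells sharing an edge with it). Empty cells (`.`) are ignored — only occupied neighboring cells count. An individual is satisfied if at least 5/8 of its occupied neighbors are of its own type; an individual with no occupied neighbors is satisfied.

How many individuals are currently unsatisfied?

Row 1: (1,1)% 2/2 ok · (1,2)% 2/3 ok · (1,3)% 1/2 unhappy · (1,5)@ 1/1 ok
Row 2: (2,1)% 1/3 unhappy · (2,2)@ 2/4 unhappy · (2,3)@ 3/4 ok · (2,4)@ 3/3 ok · (2,5)@ 3/3 ok
Row 3: (3,1)@ 2/3 ok · (3,2)@ 3/4 ok · (3,3)@ 4/4 ok · (3,4)@ 4/4 ok · (3,5)@ 3/3 ok
Row 4: (4,1)@ 1/3 unhappy · (4,2)% 1/4 unhappy · (4,3)@ 2/4 unhappy · (4,4)@ 4/4 ok · (4,5)@ 3/3 ok
Row 5: (5,1)% 2/3 ok · (5,2)% 4/4 ok · (5,3)% 1/3 unhappy · (5,4)@ 3/4 ok · (5,5)@ 2/2 ok
Row 6: (6,1)% 2/2 ok · (6,2)% 2/2 ok · (6,4)@ 1/1 ok
Unsatisfied: (1,3), (2,1), (2,2), (4,1), (4,2), (4,3), (5,3) — 7 in total.

7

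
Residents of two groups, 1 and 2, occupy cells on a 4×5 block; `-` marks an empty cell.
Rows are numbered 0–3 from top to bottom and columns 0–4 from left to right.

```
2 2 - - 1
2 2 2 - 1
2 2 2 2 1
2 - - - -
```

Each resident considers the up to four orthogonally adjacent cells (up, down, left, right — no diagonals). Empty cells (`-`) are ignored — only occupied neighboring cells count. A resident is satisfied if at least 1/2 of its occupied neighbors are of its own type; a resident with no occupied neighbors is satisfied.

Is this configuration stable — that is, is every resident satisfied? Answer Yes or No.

Row 0: (0,0)2 2/2 ✓ · (0,1)2 2/2 ✓ · (0,4)1 1/1 ✓
Row 1: (1,0)2 3/3 ✓ · (1,1)2 4/4 ✓ · (1,2)2 2/2 ✓ · (1,4)1 2/2 ✓
Row 2: (2,0)2 3/3 ✓ · (2,1)2 3/3 ✓ · (2,2)2 3/3 ✓ · (2,3)2 1/2 ✓ · (2,4)1 1/2 ✓
Row 3: (3,0)2 1/1 ✓
All meet the threshold, so the configuration is stable.

Yes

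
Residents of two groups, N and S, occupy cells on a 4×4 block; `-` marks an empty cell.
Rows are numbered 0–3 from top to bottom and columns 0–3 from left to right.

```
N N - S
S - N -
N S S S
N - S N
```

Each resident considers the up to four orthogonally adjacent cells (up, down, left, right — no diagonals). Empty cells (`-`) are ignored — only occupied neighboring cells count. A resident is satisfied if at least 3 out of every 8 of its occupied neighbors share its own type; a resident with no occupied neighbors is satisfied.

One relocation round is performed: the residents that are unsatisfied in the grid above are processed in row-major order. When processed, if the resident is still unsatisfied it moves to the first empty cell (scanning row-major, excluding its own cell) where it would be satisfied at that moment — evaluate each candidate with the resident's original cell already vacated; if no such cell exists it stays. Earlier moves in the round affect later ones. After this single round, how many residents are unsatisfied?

Initially unsatisfied (in order): (1,0), (1,2), (2,0), (3,3).
  (1,0) → (1,3).
  (1,2) → (0,2).
  (2,0): now satisfied by earlier moves; stays.
  (3,3) → (1,0).
Resulting grid:
N N N S
N - - S
N S S S
N - S -
All satisfied now.

0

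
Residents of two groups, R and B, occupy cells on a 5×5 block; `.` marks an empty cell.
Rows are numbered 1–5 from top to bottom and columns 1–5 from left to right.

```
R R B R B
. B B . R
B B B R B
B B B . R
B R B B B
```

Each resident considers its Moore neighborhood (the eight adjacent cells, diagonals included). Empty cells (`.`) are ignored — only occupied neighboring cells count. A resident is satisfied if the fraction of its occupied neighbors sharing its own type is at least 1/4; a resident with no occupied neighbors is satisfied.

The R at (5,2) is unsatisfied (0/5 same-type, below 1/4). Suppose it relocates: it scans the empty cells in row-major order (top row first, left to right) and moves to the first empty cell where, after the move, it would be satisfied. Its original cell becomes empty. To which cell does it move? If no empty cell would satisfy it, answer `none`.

Vacating (5,2). Empty cells in order:
  (2,1): 2/5 same-type → satisfied — stop here.

(2,1)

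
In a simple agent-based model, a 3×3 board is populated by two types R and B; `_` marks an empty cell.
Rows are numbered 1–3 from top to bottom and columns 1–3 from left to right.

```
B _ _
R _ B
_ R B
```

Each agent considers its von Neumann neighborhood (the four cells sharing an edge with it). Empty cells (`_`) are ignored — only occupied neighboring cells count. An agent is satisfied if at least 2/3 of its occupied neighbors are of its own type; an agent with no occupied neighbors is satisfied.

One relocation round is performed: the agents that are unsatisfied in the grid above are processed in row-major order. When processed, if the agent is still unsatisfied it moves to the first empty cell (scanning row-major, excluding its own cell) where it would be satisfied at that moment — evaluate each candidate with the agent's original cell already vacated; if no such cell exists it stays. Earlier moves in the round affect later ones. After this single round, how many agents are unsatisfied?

Initially unsatisfied (in order): (1,1), (2,1), (3,2), (3,3).
  (1,1) → (1,2).
  (2,1): now satisfied by earlier moves; stays.
  (3,2) → (3,1).
  (3,3): now satisfied by earlier moves; stays.
Resulting grid:
_ B _
R _ B
R _ B
All satisfied now.

0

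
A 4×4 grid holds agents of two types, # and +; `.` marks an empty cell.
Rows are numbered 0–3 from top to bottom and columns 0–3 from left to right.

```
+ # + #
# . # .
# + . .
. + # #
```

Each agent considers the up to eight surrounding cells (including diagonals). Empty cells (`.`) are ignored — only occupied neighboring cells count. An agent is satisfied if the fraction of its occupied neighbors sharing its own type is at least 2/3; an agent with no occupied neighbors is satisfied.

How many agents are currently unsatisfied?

Row 0: (0,0)+ 0/2 ✗ · (0,1)# 2/4 ✗ · (0,2)+ 0/3 ✗ · (0,3)# 1/2 ✗
Row 1: (1,0)# 2/4 ✗ · (1,2)# 2/4 ✗
Row 2: (2,0)# 1/3 ✗ · (2,1)+ 1/5 ✗
Row 3: (3,1)+ 1/3 ✗ · (3,2)# 1/3 ✗ · (3,3)# 1/1 ✓
Unsatisfied: (0,0), (0,1), (0,2), (0,3), (1,0), (1,2), (2,0), (2,1), (3,1), (3,2) — 10 in total.

10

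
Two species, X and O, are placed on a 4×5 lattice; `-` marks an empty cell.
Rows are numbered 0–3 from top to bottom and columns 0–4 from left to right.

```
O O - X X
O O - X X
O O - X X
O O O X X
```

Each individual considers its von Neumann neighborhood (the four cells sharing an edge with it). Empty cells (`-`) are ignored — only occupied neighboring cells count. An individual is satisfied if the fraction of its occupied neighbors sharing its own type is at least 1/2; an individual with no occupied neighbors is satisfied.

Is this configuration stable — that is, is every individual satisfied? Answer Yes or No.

Row 0: (0,0)O 2/2 ok · (0,1)O 2/2 ok · (0,3)X 2/2 ok · (0,4)X 2/2 ok
Row 1: (1,0)O 3/3 ok · (1,1)O 3/3 ok · (1,3)X 3/3 ok · (1,4)X 3/3 ok
Row 2: (2,0)O 3/3 ok · (2,1)O 3/3 ok · (2,3)X 3/3 ok · (2,4)X 3/3 ok
Row 3: (3,0)O 2/2 ok · (3,1)O 3/3 ok · (3,2)O 1/2 ok · (3,3)X 2/3 ok · (3,4)X 2/2 ok
All meet the threshold, so the configuration is stable.

Yes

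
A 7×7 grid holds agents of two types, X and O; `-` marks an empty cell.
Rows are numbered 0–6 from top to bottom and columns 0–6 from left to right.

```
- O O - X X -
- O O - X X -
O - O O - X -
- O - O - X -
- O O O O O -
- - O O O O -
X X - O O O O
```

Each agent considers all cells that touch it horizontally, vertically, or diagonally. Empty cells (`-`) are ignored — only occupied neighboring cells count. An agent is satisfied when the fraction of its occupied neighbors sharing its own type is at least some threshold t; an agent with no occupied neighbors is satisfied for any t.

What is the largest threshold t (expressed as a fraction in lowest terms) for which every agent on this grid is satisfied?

1/3

(0,1)O 3/3
(0,2)O 3/3
(0,4)X 3/3
(0,5)X 3/3
(1,1)O 5/5
(1,2)O 5/5
(1,4)X 4/5
(1,5)X 4/4
(2,0)O 2/2
(2,2)O 5/5
(2,3)O 3/4
(2,5)X 3/3
(3,1)O 4/4
(3,3)O 5/5
(3,5)X 1/3
(4,1)O 3/3
(4,2)O 6/6
(4,3)O 6/6
(4,4)O 6/7
(4,5)O 3/4
(5,2)O 5/6
(5,3)O 7/7
(5,4)O 8/8
(5,5)O 6/6
(6,0)X 1/1
(6,1)X 1/2
(6,3)O 4/4
(6,4)O 5/5
(6,5)O 4/4
(6,6)O 2/2
The smallest same-type fraction is 1/3 at (3,5), which reduces to 1/3. Any threshold above that leaves this agent unsatisfied.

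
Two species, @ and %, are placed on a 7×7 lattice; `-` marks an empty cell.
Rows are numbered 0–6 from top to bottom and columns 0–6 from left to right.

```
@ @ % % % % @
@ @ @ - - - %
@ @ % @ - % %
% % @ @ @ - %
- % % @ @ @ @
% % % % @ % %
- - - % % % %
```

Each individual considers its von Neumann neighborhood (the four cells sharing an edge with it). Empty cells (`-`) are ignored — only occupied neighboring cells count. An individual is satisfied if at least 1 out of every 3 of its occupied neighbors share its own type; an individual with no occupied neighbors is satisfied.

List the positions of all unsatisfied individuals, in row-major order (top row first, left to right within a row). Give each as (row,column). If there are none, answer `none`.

(0,6), (2,2), (3,2), (5,4)

Row 0: (0,0)@ 2/2 ✓ · (0,1)@ 2/3 ✓ · (0,2)% 1/3 ✓ · (0,3)% 2/2 ✓ · (0,4)% 2/2 ✓ · (0,5)% 1/2 ✓ · (0,6)@ 0/2 ✗
Row 1: (1,0)@ 3/3 ✓ · (1,1)@ 4/4 ✓ · (1,2)@ 1/3 ✓ · (1,6)% 1/2 ✓
Row 2: (2,0)@ 2/3 ✓ · (2,1)@ 2/4 ✓ · (2,2)% 0/4 ✗ · (2,3)@ 1/2 ✓ · (2,5)% 1/1 ✓ · (2,6)% 3/3 ✓
Row 3: (3,0)% 1/2 ✓ · (3,1)% 2/4 ✓ · (3,2)@ 1/4 ✗ · (3,3)@ 4/4 ✓ · (3,4)@ 2/2 ✓ · (3,6)% 1/2 ✓
Row 4: (4,1)% 3/3 ✓ · (4,2)% 2/4 ✓ · (4,3)@ 2/4 ✓ · (4,4)@ 4/4 ✓ · (4,5)@ 2/3 ✓ · (4,6)@ 1/3 ✓
Row 5: (5,0)% 1/1 ✓ · (5,1)% 3/3 ✓ · (5,2)% 3/3 ✓ · (5,3)% 2/4 ✓ · (5,4)@ 1/4 ✗ · (5,5)% 2/4 ✓ · (5,6)% 2/3 ✓
Row 6: (6,3)% 2/2 ✓ · (6,4)% 2/3 ✓ · (6,5)% 3/3 ✓ · (6,6)% 2/2 ✓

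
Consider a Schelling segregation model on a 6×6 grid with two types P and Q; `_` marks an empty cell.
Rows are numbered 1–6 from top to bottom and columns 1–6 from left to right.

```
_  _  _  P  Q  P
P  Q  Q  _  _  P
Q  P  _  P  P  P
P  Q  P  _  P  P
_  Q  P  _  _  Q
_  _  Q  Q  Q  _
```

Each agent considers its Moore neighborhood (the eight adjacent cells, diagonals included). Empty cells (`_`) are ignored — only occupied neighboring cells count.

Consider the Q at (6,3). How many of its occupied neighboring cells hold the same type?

Occupied neighbors of (6,3): (5,2)=Q, (5,3)=P, (6,4)=Q.
Same type (Q): 2 of 3.

2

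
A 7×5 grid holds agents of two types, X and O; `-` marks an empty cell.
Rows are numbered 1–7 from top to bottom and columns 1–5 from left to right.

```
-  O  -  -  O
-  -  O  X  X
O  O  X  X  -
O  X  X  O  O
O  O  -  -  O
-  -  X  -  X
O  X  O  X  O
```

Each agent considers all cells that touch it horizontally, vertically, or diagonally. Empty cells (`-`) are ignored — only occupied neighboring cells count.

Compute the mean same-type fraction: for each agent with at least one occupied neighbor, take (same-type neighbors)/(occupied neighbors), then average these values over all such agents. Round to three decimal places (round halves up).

Row 1: (1,2)O 1/1 · (1,5)O 0/2
Row 2: (2,3)O 2/5 · (2,4)X 3/5 · (2,5)X 2/3
Row 3: (3,1)O 2/3 · (3,2)O 3/6 · (3,3)X 4/7 · (3,4)X 4/7
Row 4: (4,1)O 4/5 · (4,2)X 2/7 · (4,3)X 3/6 · (4,4)O 2/5 · (4,5)O 2/3
Row 5: (5,1)O 2/3 · (5,2)O 2/5 · (5,5)O 2/3
Row 6: (6,3)X 2/4 · (6,5)X 1/3
Row 7: (7,1)O 0/1 · (7,2)X 1/3 · (7,3)O 0/3 · (7,4)X 2/4 · (7,5)O 0/2
Sum over 24 agents: 1/1 + 0/2 + 2/5 + 3/5 + 2/3 + 2/3 + 3/6 + 4/7 + 4/7 + 4/5 + 2/7 + 3/6 + 2/5 + 2/3 + 2/3 + 2/5 + 2/3 + 2/4 + 1/3 + 0/1 + 1/3 + 0/3 + 2/4 + 0/2 = 386/35; mean = 386/35 ÷ 24 = 193/420 = 0.459523… → 0.460.

0.460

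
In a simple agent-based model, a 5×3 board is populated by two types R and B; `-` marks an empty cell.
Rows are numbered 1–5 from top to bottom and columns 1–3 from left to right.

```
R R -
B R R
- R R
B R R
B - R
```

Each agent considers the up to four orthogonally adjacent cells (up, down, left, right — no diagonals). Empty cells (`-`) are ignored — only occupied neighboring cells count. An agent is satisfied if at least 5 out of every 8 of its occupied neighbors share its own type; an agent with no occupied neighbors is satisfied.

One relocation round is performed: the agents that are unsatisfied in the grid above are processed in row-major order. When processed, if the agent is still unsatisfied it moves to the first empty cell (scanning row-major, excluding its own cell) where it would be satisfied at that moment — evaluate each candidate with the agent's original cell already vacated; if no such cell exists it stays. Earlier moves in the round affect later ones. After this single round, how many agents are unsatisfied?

2

Initially unsatisfied (in order): (1,1), (2,1), (4,1).
  (1,1) → (1,3).
  (2,1): no empty cell satisfies it; stays.
  (4,1): no empty cell satisfies it; stays.
Resulting grid:
- R R
B R R
- R R
B R R
B - R
Unsatisfied now: (2,1), (4,1).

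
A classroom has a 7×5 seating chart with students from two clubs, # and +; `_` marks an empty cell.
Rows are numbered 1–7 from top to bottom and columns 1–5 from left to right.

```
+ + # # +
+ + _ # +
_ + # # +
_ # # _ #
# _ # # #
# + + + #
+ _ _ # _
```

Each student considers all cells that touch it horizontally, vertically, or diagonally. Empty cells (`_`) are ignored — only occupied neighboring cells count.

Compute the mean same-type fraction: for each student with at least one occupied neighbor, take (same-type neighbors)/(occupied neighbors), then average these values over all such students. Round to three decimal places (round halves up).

0.578

(1,1)+ 3/3
(1,2)+ 3/4
(1,3)# 2/4
(1,4)# 2/4
(1,5)+ 1/3
(2,1)+ 4/4
(2,2)+ 4/6
(2,4)# 4/7
(2,5)+ 2/5
(3,2)+ 2/5
(3,3)# 4/6
(3,4)# 4/6
(3,5)+ 1/4
(4,2)# 4/5
(4,3)# 5/6
(4,5)# 3/4
(5,1)# 2/3
(5,3)# 3/6
(5,4)# 5/7
(5,5)# 3/4
(6,1)# 1/3
(6,2)+ 2/5
(6,3)+ 2/5
(6,4)+ 1/6
(6,5)# 3/4
(7,1)+ 1/2
(7,4)# 1/3
Sum over 27 students: 3/3 + 3/4 + 2/4 + 2/4 + 1/3 + 4/4 + 4/6 + 4/7 + 2/5 + 2/5 + 4/6 + 4/6 + 1/4 + 4/5 + 5/6 + 3/4 + 2/3 + 3/6 + 5/7 + 3/4 + 1/3 + 2/5 + 2/5 + 1/6 + 3/4 + 1/2 + 1/3 = 6553/420; mean = 6553/420 ÷ 27 = 6553/11340 = 0.577865… → 0.578.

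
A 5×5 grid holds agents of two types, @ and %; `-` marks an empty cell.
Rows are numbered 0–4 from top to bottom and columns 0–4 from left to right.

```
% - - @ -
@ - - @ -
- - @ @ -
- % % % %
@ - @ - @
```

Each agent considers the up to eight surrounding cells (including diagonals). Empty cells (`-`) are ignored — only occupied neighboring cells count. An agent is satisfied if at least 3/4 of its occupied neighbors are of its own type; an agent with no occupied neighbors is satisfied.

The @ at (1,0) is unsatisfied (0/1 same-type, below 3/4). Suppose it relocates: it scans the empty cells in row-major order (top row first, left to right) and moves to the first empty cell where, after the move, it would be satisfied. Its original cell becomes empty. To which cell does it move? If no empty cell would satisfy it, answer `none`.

Vacating (1,0). Empty cells in order:
  (0,1): 0/1 same-type → still unsatisfied.
  (0,2): 2/2 same-type → satisfied — stop here.

(0,2)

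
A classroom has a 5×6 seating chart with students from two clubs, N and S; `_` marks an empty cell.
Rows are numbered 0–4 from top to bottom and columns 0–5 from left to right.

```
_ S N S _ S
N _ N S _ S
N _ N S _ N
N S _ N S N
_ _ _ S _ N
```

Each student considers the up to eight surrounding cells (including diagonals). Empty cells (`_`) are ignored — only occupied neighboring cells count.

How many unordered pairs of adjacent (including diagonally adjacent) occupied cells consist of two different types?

20

Scan each occupied cell's neighbors to the right and below (and the two forward diagonals) so each pair is counted once.
From row 0: 6 unlike of 9 pairs (running 6/9).
From row 1: 4 unlike of 7 pairs (running 10/16).
From row 2: 5 unlike of 9 pairs (running 15/25).
From row 3: 5 unlike of 7 pairs (running 20/32).
Total adjacent occupied pairs: 32; unlike-type pairs: 20.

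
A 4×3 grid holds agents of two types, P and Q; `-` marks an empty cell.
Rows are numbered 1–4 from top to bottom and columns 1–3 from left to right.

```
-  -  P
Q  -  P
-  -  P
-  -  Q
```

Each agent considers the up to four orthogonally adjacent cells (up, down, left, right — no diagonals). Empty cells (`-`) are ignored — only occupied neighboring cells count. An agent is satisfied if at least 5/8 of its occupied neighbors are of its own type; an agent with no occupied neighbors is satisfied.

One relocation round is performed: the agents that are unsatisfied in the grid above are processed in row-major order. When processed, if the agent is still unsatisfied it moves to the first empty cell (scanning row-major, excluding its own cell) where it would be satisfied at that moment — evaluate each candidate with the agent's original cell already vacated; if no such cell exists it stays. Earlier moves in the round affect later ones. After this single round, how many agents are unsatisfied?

Initially unsatisfied (in order): (3,3), (4,3).
  (3,3) → (1,2).
  (4,3): now satisfied by earlier moves; stays.
Resulting grid:
- P P
Q - P
- - -
- - Q
All satisfied now.

0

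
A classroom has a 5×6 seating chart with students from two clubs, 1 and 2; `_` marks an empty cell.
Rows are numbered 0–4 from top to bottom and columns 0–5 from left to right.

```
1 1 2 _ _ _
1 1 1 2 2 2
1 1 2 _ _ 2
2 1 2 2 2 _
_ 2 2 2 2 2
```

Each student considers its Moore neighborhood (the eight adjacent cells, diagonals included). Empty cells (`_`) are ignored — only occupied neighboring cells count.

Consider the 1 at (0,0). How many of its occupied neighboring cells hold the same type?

Occupied neighbors of (0,0): (0,1)=1, (1,0)=1, (1,1)=1.
Same type (1): 3 of 3.

3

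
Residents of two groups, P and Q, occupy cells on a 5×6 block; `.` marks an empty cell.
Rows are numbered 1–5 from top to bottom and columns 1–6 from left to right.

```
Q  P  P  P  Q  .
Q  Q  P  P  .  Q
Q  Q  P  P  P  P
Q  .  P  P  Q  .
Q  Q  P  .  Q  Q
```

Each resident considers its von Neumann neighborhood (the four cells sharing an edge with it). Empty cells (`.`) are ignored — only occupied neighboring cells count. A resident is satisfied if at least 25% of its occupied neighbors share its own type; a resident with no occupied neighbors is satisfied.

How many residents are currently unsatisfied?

2

Row 1: (1,1)Q 1/2 ok · (1,2)P 1/3 ok · (1,3)P 3/3 ok · (1,4)P 2/3 ok · (1,5)Q 0/1 unhappy
Row 2: (2,1)Q 3/3 ok · (2,2)Q 2/4 ok · (2,3)P 3/4 ok · (2,4)P 3/3 ok · (2,6)Q 0/1 unhappy
Row 3: (3,1)Q 3/3 ok · (3,2)Q 2/3 ok · (3,3)P 3/4 ok · (3,4)P 4/4 ok · (3,5)P 2/3 ok · (3,6)P 1/2 ok
Row 4: (4,1)Q 2/2 ok · (4,3)P 3/3 ok · (4,4)P 2/3 ok · (4,5)Q 1/3 ok
Row 5: (5,1)Q 2/2 ok · (5,2)Q 1/2 ok · (5,3)P 1/2 ok · (5,5)Q 2/2 ok · (5,6)Q 1/1 ok
Unsatisfied: (1,5), (2,6) — 2 in total.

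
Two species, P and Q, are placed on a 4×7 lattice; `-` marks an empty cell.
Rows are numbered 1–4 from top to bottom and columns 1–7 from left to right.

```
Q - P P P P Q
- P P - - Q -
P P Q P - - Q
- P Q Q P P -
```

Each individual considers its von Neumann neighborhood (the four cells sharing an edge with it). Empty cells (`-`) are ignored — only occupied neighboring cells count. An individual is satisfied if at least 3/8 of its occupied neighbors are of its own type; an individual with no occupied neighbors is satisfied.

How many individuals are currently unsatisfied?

(1,1)Q 0/0 satisfied
(1,3)P 2/2 satisfied
(1,4)P 2/2 satisfied
(1,5)P 2/2 satisfied
(1,6)P 1/3 not
(1,7)Q 0/1 not
(2,2)P 2/2 satisfied
(2,3)P 2/3 satisfied
(2,6)Q 0/1 not
(3,1)P 1/1 satisfied
(3,2)P 3/4 satisfied
(3,3)Q 1/4 not
(3,4)P 0/2 not
(3,7)Q 0/0 satisfied
(4,2)P 1/2 satisfied
(4,3)Q 2/3 satisfied
(4,4)Q 1/3 not
(4,5)P 1/2 satisfied
(4,6)P 1/1 satisfied
Unsatisfied: (1,6), (1,7), (2,6), (3,3), (3,4), (4,4) — 6 in total.

6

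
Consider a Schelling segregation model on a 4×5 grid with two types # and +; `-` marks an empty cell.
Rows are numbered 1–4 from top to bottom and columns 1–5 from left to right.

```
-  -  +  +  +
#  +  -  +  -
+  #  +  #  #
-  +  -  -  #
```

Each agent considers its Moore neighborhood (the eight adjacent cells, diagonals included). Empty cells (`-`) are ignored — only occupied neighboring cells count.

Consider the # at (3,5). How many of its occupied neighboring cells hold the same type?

2

Occupied neighbors of (3,5): (2,4)=+, (3,4)=#, (4,5)=#.
Same type (#): 2 of 3.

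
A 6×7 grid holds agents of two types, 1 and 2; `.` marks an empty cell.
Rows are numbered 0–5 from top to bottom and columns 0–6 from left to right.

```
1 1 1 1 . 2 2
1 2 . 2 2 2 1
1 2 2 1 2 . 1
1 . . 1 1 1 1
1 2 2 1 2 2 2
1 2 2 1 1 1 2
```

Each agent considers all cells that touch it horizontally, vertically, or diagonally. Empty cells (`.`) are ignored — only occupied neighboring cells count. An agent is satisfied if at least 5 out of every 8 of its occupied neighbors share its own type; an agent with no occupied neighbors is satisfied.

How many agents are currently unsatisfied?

Row 0: (0,0)1 2/3 ✓ · (0,1)1 3/4 ✓ · (0,2)1 2/4 ✗ · (0,3)1 1/3 ✗ · (0,5)2 3/4 ✓ · (0,6)2 2/3 ✓
Row 1: (1,0)1 3/5 ✗ · (1,1)2 2/7 ✗ · (1,3)2 3/6 ✗ · (1,4)2 4/6 ✓ · (1,5)2 4/6 ✓ · (1,6)1 1/4 ✗
Row 2: (2,0)1 2/4 ✗ · (2,1)2 2/5 ✗ · (2,2)2 3/5 ✗ · (2,3)1 2/6 ✗ · (2,4)2 3/7 ✗ · (2,6)1 3/4 ✓
Row 3: (3,0)1 2/4 ✗ · (3,3)1 3/7 ✗ · (3,4)1 4/7 ✗ · (3,5)1 3/7 ✗ · (3,6)1 2/4 ✗
Row 4: (4,0)1 2/4 ✗ · (4,1)2 3/6 ✗ · (4,2)2 3/6 ✗ · (4,3)1 4/7 ✗ · (4,4)2 1/8 ✗ · (4,5)2 3/8 ✗ · (4,6)2 2/5 ✗
Row 5: (5,0)1 1/3 ✗ · (5,1)2 3/5 ✗ · (5,2)2 3/5 ✗ · (5,3)1 2/5 ✗ · (5,4)1 3/5 ✗ · (5,5)1 1/5 ✗ · (5,6)2 2/3 ✓
Unsatisfied: (0,2), (0,3), (1,0), (1,1), (1,3), (1,6), (2,0), (2,1), (2,2), (2,3), (2,4), (3,0), (3,3), (3,4), (3,5), (3,6), (4,0), (4,1), (4,2), (4,3), (4,4), (4,5), (4,6), (5,0), (5,1), (5,2), (5,3), (5,4), (5,5) — 29 in total.

29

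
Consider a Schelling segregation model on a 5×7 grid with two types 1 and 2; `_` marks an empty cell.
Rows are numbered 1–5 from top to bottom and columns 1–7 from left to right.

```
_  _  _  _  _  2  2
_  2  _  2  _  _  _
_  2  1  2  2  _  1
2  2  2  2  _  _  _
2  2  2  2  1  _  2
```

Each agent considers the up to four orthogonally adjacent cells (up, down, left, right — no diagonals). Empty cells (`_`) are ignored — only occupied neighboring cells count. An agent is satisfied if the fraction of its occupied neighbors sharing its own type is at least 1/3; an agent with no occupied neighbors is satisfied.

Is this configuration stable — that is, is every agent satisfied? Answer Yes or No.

No

Row 1: (1,6)2 1/1 ok · (1,7)2 1/1 ok
Row 2: (2,2)2 1/1 ok · (2,4)2 1/1 ok
Row 3: (3,2)2 2/3 ok · (3,3)1 0/3 unhappy · (3,4)2 3/4 ok · (3,5)2 1/1 ok · (3,7)1 0/0 ok
Row 4: (4,1)2 2/2 ok · (4,2)2 4/4 ok · (4,3)2 3/4 ok · (4,4)2 3/3 ok
Row 5: (5,1)2 2/2 ok · (5,2)2 3/3 ok · (5,3)2 3/3 ok · (5,4)2 2/3 ok · (5,5)1 0/1 unhappy · (5,7)2 0/0 ok
For instance (3,3) has only 0/3 same-type neighbors, below 1/3.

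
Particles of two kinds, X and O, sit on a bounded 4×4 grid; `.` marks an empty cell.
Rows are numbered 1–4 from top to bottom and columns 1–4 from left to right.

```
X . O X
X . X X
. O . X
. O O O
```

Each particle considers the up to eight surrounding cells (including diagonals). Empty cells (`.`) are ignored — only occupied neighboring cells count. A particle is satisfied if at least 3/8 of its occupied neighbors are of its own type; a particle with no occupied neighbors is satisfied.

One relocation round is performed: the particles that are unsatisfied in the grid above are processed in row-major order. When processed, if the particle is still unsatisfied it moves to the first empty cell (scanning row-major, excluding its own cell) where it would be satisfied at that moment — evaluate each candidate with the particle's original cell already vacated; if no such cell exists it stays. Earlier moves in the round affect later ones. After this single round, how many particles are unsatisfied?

Initially unsatisfied (in order): (1,3).
  (1,3) → (3,1).
Resulting grid:
X . . X
X . X X
O O . X
. O O O
Unsatisfied now: (2,1).

1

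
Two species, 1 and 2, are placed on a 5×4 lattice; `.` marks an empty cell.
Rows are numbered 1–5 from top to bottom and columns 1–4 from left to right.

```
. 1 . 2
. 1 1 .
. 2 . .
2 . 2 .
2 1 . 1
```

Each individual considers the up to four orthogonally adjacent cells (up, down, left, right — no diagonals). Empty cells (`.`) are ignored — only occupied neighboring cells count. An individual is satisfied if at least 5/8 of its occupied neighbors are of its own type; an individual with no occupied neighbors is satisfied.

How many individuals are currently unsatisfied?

3

Row 1: (1,2)1 1/1 ok · (1,4)2 0/0 ok
Row 2: (2,2)1 2/3 ok · (2,3)1 1/1 ok
Row 3: (3,2)2 0/1 unhappy
Row 4: (4,1)2 1/1 ok · (4,3)2 0/0 ok
Row 5: (5,1)2 1/2 unhappy · (5,2)1 0/1 unhappy · (5,4)1 0/0 ok
Unsatisfied: (3,2), (5,1), (5,2) — 3 in total.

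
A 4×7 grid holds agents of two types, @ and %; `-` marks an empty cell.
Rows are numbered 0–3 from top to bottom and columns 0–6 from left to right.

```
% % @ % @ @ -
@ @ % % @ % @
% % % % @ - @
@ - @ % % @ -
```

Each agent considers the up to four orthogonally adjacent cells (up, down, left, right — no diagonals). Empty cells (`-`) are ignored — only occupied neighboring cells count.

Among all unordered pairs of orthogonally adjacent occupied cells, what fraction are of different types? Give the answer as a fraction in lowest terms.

19/34

Scan each occupied cell's neighbors to the right and below so each pair is counted once.
Row 0: %(0,0)–%(0,1)= %(0,0)–@(1,0)≠ %(0,1)–@(0,2)≠ %(0,1)–@(1,1)≠ @(0,2)–%(0,3)≠ @(0,2)–%(1,2)≠ %(0,3)–@(0,4)≠ %(0,3)–%(1,3)= @(0,4)–@(0,5)= @(0,4)–@(1,4)= @(0,5)–%(1,5)≠  → 7/11 unlike.
Row 1: @(1,0)–@(1,1)= @(1,0)–%(2,0)≠ @(1,1)–%(1,2)≠ @(1,1)–%(2,1)≠ %(1,2)–%(1,3)= %(1,2)–%(2,2)= %(1,3)–@(1,4)≠ %(1,3)–%(2,3)= @(1,4)–%(1,5)≠ @(1,4)–@(2,4)= %(1,5)–@(1,6)≠ @(1,6)–@(2,6)=  → 6/12 unlike.
Row 2: %(2,0)–%(2,1)= %(2,0)–@(3,0)≠ %(2,1)–%(2,2)= %(2,2)–%(2,3)= %(2,2)–@(3,2)≠ %(2,3)–@(2,4)≠ %(2,3)–%(3,3)= @(2,4)–%(3,4)≠  → 4/8 unlike.
Row 3: @(3,2)–%(3,3)≠ %(3,3)–%(3,4)= %(3,4)–@(3,5)≠  → 2/3 unlike.
Total adjacent occupied pairs: 34; unlike-type pairs: 19.
19/34 is already in lowest terms.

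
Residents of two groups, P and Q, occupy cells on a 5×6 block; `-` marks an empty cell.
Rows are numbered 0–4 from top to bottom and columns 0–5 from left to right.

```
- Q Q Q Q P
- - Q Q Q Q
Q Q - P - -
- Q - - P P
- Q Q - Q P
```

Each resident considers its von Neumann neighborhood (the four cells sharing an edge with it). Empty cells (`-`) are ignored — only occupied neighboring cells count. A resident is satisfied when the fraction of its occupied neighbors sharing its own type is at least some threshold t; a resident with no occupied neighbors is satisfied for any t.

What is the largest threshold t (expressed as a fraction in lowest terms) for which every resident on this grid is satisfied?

Row 0: (0,1)Q 1/1 · (0,2)Q 3/3 · (0,3)Q 3/3 · (0,4)Q 2/3 · (0,5)P 0/2
Row 1: (1,2)Q 2/2 · (1,3)Q 3/4 · (1,4)Q 3/3 · (1,5)Q 1/2
Row 2: (2,0)Q 1/1 · (2,1)Q 2/2 · (2,3)P 0/1
Row 3: (3,1)Q 2/2 · (3,4)P 1/2 · (3,5)P 2/2
Row 4: (4,1)Q 2/2 · (4,2)Q 1/1 · (4,4)Q 0/2 · (4,5)P 1/2
The smallest same-type fraction is 0/2 at (0,5), which reduces to 0/1. Any threshold above that leaves this resident unsatisfied.

0/1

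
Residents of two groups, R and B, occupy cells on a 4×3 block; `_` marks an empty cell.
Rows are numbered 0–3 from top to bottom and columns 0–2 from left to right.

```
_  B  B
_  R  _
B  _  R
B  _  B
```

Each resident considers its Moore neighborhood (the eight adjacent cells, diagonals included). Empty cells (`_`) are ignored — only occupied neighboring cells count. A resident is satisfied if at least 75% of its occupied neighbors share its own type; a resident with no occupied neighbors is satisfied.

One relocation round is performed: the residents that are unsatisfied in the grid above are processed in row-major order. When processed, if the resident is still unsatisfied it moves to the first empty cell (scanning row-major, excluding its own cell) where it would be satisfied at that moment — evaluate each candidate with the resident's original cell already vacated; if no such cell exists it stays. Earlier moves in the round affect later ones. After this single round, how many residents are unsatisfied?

Initially unsatisfied (in order): (0,1), (0,2), (1,1), (2,0), (2,2), (3,2).
  (0,1) → (3,1).
  (0,2): no empty cell satisfies it; stays.
  (1,1) → (0,0).
  (2,0): now satisfied by earlier moves; stays.
  (2,2): no empty cell satisfies it; stays.
  (3,2) → (2,1).
Resulting grid:
R _ B
_ _ _
B B R
B B _
Unsatisfied now: (2,2).

1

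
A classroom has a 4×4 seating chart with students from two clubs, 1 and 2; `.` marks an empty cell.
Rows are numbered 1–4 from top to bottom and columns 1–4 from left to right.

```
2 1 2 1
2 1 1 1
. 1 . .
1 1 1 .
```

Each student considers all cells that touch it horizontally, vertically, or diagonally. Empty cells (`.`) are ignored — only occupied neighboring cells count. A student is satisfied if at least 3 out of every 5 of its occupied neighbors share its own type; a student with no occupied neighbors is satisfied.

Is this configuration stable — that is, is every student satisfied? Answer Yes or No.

No

(1,1)2 1/3 not
(1,2)1 2/5 not
(1,3)2 0/5 not
(1,4)1 2/3 satisfied
(2,1)2 1/4 not
(2,2)1 3/6 not
(2,3)1 5/6 satisfied
(2,4)1 2/3 satisfied
(3,2)1 5/6 satisfied
(4,1)1 2/2 satisfied
(4,2)1 3/3 satisfied
(4,3)1 2/2 satisfied
For instance (1,1) has only 1/3 same-type neighbors, below 3/5.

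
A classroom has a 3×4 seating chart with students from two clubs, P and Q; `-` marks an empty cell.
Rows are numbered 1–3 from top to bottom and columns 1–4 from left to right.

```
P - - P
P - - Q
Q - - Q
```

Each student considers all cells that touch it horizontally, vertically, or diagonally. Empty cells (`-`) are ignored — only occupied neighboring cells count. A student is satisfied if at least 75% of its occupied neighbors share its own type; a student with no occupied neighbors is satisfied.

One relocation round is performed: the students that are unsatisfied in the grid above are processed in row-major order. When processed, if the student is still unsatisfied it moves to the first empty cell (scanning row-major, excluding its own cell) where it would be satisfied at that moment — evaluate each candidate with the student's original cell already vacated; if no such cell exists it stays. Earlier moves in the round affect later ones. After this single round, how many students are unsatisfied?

Initially unsatisfied (in order): (1,4), (2,1), (2,4), (3,1).
  (1,4) → (1,2).
  (2,1): no empty cell satisfies it; stays.
  (2,4): now satisfied by earlier moves; stays.
  (3,1) → (1,4).
Resulting grid:
P P - Q
P - - Q
- - - Q
All satisfied now.

0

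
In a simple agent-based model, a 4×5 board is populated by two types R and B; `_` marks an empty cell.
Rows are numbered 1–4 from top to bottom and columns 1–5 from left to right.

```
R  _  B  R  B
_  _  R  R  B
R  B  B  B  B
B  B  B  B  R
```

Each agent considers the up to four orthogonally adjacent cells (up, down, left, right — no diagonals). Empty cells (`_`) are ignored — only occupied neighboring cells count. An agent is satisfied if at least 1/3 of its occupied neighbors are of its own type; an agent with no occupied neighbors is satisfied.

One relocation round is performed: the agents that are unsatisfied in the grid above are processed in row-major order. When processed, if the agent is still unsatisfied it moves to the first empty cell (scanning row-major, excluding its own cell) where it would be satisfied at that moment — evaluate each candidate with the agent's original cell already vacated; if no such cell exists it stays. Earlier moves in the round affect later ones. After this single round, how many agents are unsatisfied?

0

Initially unsatisfied (in order): (1,3), (3,1), (4,5).
  (1,3) → (2,2).
  (3,1) → (1,2).
  (4,5) → (1,3).
Resulting grid:
R R R R B
_ B R R B
_ B B B B
B B B B _
All satisfied now.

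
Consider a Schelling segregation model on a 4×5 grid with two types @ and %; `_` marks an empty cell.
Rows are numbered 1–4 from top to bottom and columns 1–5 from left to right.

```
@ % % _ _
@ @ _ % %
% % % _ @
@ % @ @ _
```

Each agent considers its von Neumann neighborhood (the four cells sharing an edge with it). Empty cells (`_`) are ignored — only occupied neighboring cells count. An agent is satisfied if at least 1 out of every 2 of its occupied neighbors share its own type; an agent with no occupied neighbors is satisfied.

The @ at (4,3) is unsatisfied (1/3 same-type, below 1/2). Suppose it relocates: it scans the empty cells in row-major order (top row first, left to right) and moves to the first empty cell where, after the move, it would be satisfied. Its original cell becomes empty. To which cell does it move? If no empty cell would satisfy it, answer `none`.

(3,4)

Vacating (4,3). Empty cells in order:
  (1,4): 0/2 same-type → still unsatisfied.
  (1,5): 0/1 same-type → still unsatisfied.
  (2,3): 1/4 same-type → still unsatisfied.
  (3,4): 2/4 same-type → satisfied — stop here.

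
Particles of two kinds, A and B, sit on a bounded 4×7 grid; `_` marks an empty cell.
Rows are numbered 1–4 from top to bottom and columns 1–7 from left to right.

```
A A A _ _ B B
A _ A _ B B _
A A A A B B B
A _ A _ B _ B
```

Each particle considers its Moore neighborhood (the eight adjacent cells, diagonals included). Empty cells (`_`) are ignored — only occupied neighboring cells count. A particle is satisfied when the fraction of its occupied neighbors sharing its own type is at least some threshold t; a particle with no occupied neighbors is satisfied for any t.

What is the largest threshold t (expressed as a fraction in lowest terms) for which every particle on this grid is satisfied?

Row 1: (1,1)A 2/2 · (1,2)A 4/4 · (1,3)A 2/2 · (1,6)B 3/3 · (1,7)B 2/2
Row 2: (2,1)A 4/4 · (2,3)A 5/5 · (2,5)B 4/5 · (2,6)B 6/6
Row 3: (3,1)A 3/3 · (3,2)A 6/6 · (3,3)A 4/4 · (3,4)A 3/6 · (3,5)B 4/5 · (3,6)B 6/6 · (3,7)B 3/3
Row 4: (4,1)A 2/2 · (4,3)A 3/3 · (4,5)B 2/3 · (4,7)B 2/2
The smallest same-type fraction is 3/6 at (3,4), which reduces to 1/2. Any threshold above that leaves this particle unsatisfied.

1/2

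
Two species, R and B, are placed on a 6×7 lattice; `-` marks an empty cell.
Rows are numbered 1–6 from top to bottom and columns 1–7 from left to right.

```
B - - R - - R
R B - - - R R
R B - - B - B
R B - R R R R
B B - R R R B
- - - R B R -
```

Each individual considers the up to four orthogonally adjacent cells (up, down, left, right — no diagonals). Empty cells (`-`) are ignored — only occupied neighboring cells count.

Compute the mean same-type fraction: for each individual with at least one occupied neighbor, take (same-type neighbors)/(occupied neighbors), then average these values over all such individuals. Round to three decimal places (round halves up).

Row 1: (1,1)B 0/1 · (1,4)R — no occupied neighbors · (1,7)R 1/1
Row 2: (2,1)R 1/3 · (2,2)B 1/2 · (2,6)R 1/1 · (2,7)R 2/3
Row 3: (3,1)R 2/3 · (3,2)B 2/3 · (3,5)B 0/1 · (3,7)B 0/2
Row 4: (4,1)R 1/3 · (4,2)B 2/3 · (4,4)R 2/2 · (4,5)R 3/4 · (4,6)R 3/3 · (4,7)R 1/3
Row 5: (5,1)B 1/2 · (5,2)B 2/2 · (5,4)R 3/3 · (5,5)R 3/4 · (5,6)R 3/4 · (5,7)B 0/2
Row 6: (6,4)R 1/2 · (6,5)B 0/3 · (6,6)R 1/2
Sum over 25 individuals: 0/1 + 1/1 + 1/3 + 1/2 + 1/1 + 2/3 + 2/3 + 2/3 + 0/1 + 0/2 + 1/3 + 2/3 + 2/2 + 3/4 + 3/3 + 1/3 + 1/2 + 2/2 + 3/3 + 3/4 + 3/4 + 0/2 + 1/2 + 0/3 + 1/2 = 167/12; mean = 167/12 ÷ 25 = 167/300 = 0.556666… → 0.557.

0.557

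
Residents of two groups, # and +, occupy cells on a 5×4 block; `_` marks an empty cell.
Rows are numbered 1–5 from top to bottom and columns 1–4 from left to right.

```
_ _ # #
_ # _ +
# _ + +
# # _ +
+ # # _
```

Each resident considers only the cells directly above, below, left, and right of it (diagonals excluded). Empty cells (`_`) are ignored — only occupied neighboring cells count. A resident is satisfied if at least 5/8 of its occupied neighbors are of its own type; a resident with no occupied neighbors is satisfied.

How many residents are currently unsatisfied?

(1,3)# 1/1 satisfied
(1,4)# 1/2 not
(2,2)# 0/0 satisfied
(2,4)+ 1/2 not
(3,1)# 1/1 satisfied
(3,3)+ 1/1 satisfied
(3,4)+ 3/3 satisfied
(4,1)# 2/3 satisfied
(4,2)# 2/2 satisfied
(4,4)+ 1/1 satisfied
(5,1)+ 0/2 not
(5,2)# 2/3 satisfied
(5,3)# 1/1 satisfied
Unsatisfied: (1,4), (2,4), (5,1) — 3 in total.

3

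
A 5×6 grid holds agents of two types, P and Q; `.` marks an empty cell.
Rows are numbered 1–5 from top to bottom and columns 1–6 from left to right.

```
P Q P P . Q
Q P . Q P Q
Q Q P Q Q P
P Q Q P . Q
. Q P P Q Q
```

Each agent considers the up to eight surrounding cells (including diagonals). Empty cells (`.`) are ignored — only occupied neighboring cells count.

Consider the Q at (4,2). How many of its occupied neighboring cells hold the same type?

4

Occupied neighbors of (4,2): (3,1)=Q, (3,2)=Q, (3,3)=P, (4,1)=P, (4,3)=Q, (5,2)=Q, (5,3)=P.
Same type (Q): 4 of 7.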